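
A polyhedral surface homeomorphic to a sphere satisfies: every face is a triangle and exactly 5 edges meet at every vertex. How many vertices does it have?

Each face has 3 edges and each edge borders two faces, so 2E = 3F.
Each vertex has degree 5, so 5V = 2E and hence V = 3F/5.
Euler: V − E + F = 2 ⇒ (3F/5) − (3F/2) + F = 2.
Multiply by 10: (6 − 15 + 10)F = 20, i.e. 1F = 20.
So F = 20, E = 3·20/2 = 30, V = 3·20/5 = 12.

12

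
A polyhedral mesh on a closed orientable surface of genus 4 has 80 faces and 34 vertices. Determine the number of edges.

For a closed orientable surface of genus 4, χ = 2 − 2·4 = -6.
E = V + F − (-6) = 34 + 80 − (-6) = 120.

120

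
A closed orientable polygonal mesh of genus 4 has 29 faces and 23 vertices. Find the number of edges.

58

For a closed orientable surface of genus 4, χ = 2 − 2·4 = -6.
E = V + F − (-6) = 23 + 29 − (-6) = 58.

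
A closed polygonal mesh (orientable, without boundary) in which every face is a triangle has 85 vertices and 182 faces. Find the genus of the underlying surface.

4

Every face is a triangle, so 2E = 3·182 = 546, giving E = 273.
χ = V − E + F = 85 − 273 + 182 = -6.
For a closed orientable surface χ = 2 − 2g, so g = (2 − (-6))/2 = 4.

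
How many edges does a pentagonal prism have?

A prism on an n-gon has two n-gon bases and n rectangular sides: V = 2·5 = 10, E = 3·5 = 15, F = 5 + 2 = 7.

15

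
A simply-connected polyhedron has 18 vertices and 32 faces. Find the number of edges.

Here V − E + F = 2.
E = V + F − (2) = 18 + 32 − (2) = 48.

48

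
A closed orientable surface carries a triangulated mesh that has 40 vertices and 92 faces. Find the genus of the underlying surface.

Every face is a triangle, so 2E = 3·92 = 276, giving E = 138.
χ = V − E + F = 40 − 138 + 92 = -6.
For a closed orientable surface χ = 2 − 2g, so g = (2 − (-6))/2 = 4.

4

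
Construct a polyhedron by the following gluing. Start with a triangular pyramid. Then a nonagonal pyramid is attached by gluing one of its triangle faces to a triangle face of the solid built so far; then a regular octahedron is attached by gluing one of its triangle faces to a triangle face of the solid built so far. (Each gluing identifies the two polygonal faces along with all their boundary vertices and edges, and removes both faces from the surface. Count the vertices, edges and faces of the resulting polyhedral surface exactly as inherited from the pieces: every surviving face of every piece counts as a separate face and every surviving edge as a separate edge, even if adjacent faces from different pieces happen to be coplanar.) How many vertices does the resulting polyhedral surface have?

14

A triangular pyramid: V=4, E=6, F=4.
Attach a nonagonal pyramid (V=10, E=18, F=10) along a 3-gon: merge 3 vertices and 3 edges, delete both glued faces → V=11, E=21, F=12.
Attach a regular octahedron (V=6, E=12, F=8) along a 3-gon: merge 3 vertices and 3 edges, delete both glued faces → V=14, E=30, F=18.
Check: V − E + F = 14 − 30 + 18 = 2.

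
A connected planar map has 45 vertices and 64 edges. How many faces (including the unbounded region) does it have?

Euler's formula for a connected plane graph: V − E + F = 2, so F = 2 − 45 + 64 = 21.

21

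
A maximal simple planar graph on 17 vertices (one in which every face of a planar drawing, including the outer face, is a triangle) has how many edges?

45

In a plane triangulation 3F = 2E and V − E + F = 2, so E = 3V − 6 = 3·17 − 6 = 45.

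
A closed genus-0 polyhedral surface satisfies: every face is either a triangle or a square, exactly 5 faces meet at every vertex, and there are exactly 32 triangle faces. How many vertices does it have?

Let x be the number of squares; then F = 32 + x.
Edge–face incidences: 2E = 3·32 + 4·x = 96 + 4x.
Every vertex has degree 5, so 5V = 2E.
Euler: V − E + F = 2 ⇒ (2E)/5 − E + (32 + x) = 2.
Multiply by 10: 2·(2E) − 5·(2E) + 10·(32 + x) = 20, i.e. 320 + 10x − 3·(96 + 4x) = 20.
Collecting terms: −2x + 32 = 20, so −2x = −12, so x = 6.
Then 2E = 96 + 4·6 = 120, so E = 60, V = 2E/5 = 24, F = 32 + 6 = 38.

24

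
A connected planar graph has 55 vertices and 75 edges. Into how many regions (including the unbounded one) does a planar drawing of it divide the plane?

22

Euler's formula for a connected plane graph: V − E + F = 2, so F = 2 − 55 + 75 = 22.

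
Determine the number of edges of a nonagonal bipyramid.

27

A bipyramid over an n-gon has 2n triangular faces and n + 2 vertices: V = 9 + 2 = 11, E = 3·9 = 27, F = 2·9 = 18.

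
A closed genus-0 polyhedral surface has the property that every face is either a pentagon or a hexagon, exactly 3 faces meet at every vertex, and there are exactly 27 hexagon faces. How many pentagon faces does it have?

12

Let x be the number of pentagons; then F = 27 + x.
Edge–face incidences: 2E = 6·27 + 5·x = 162 + 5x.
Every vertex has degree 3, so 3V = 2E.
Euler: V − E + F = 2 ⇒ (2E)/3 − E + (27 + x) = 2.
Multiply by 6: 2·(2E) − 3·(2E) + 6·(27 + x) = 12, i.e. 162 + 6x − (162 + 5x) = 12.
Collecting terms: x = 12.
Then 2E = 162 + 5·12 = 222, so E = 111, V = 2E/3 = 74, F = 27 + 12 = 39.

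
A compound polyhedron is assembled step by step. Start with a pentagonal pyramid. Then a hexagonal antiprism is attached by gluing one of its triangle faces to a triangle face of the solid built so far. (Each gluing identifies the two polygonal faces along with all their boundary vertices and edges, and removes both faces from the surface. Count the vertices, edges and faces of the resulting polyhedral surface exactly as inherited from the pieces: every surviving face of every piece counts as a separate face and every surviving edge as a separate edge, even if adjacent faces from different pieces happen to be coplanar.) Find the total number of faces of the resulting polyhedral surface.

18

A pentagonal pyramid: V=6, E=10, F=6.
Attach a hexagonal antiprism (V=12, E=24, F=14) along a 3-gon: merge 3 vertices and 3 edges, delete both glued faces → V=15, E=31, F=18.
Check: V − E + F = 15 − 31 + 18 = 2.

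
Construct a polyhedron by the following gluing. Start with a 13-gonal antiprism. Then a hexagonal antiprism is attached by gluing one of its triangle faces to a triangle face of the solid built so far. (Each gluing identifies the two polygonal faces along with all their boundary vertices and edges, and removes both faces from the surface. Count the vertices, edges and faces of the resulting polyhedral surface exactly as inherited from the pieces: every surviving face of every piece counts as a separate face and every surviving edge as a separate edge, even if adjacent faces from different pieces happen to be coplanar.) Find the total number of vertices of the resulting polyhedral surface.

35

A 13-gonal antiprism: V=26, E=52, F=28.
Attach a hexagonal antiprism (V=12, E=24, F=14) along a 3-gon: merge 3 vertices and 3 edges, delete both glued faces → V=35, E=73, F=40.
Check: V − E + F = 35 − 73 + 40 = 2.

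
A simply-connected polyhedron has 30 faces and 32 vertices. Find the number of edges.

60

Here V − E + F = 2.
E = V + F − (2) = 32 + 30 − (2) = 60.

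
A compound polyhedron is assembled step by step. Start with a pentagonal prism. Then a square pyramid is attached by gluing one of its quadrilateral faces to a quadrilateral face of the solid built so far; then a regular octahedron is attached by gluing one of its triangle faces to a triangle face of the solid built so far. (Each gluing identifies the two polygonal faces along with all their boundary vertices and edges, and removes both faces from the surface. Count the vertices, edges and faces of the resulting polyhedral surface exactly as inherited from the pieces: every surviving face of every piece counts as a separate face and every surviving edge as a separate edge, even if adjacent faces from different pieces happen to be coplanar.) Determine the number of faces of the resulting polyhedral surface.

16

A pentagonal prism: V=10, E=15, F=7.
Attach a square pyramid (V=5, E=8, F=5) along a 4-gon: merge 4 vertices and 4 edges, delete both glued faces → V=11, E=19, F=10.
Attach a regular octahedron (V=6, E=12, F=8) along a 3-gon: merge 3 vertices and 3 edges, delete both glued faces → V=14, E=28, F=16.
Check: V − E + F = 14 − 28 + 16 = 2.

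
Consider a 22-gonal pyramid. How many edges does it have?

A pyramid on an n-gon base has one n-gon and n triangles: V = 22 + 1 = 23, E = 2·22 = 44, F = 22 + 1 = 23.

44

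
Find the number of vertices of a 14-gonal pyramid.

15

A pyramid on an n-gon base has one n-gon and n triangles: V = 14 + 1 = 15, E = 2·14 = 28, F = 14 + 1 = 15.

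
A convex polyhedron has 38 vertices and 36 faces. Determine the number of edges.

Here V − E + F = 2.
E = V + F − (2) = 38 + 36 − (2) = 72.

72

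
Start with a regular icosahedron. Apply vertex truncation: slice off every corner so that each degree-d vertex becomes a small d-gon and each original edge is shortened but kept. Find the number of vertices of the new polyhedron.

The base solid has V = 12, E = 30, F = 20.
Truncation replaces each original edge-end by a new vertex, so V′ = 2E = 60.
Each original edge survives, and each old vertex of degree d contributes d new edges; summing degrees gives Σd = 2E, so E′ = E + 2E = 3E = 90.
Each original face survives and each original vertex becomes one new face: F′ = F + V = 32.

60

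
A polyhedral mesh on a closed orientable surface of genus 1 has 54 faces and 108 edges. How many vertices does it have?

54

For a closed orientable surface of genus 1, χ = 2 − 2·1 = 0.
V = 0 + E − F = 0 + 108 − 54 = 54.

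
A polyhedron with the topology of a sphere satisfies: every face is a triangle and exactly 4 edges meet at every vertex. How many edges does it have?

Each face has 3 edges and each edge borders two faces, so 2E = 3F.
Each vertex has degree 4, so 4V = 2E and hence V = 3F/4.
Euler: V − E + F = 2 ⇒ (3F/4) − (3F/2) + F = 2.
Multiply by 8: (6 − 12 + 8)F = 16, i.e. 2F = 16.
So F = 8, E = 3·8/2 = 12, V = 3·8/4 = 6.

12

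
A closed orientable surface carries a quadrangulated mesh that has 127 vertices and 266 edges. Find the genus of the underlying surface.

Every face is a square and each edge borders two faces, so 4F = 2·266, giving F = 133.
χ = V − E + F = 127 − 266 + 133 = -6.
For a closed orientable surface χ = 2 − 2g, so g = (2 − (-6))/2 = 4.

4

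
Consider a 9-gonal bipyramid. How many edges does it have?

A bipyramid over an n-gon has 2n triangular faces and n + 2 vertices: V = 9 + 2 = 11, E = 3·9 = 27, F = 2·9 = 18.

27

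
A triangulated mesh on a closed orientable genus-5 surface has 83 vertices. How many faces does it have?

χ = 2 − 2·5 = -8, and every face is a triangle so 3F = 2E.
V − E + F = -8 with E = 3F/2 gives 83 − (3/2 − 1)·F = -8, so F = 182 and E = 273.

182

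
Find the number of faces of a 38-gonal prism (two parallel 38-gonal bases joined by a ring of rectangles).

A prism on an n-gon has two n-gon bases and n rectangular sides: V = 2·38 = 76, E = 3·38 = 114, F = 38 + 2 = 40.

40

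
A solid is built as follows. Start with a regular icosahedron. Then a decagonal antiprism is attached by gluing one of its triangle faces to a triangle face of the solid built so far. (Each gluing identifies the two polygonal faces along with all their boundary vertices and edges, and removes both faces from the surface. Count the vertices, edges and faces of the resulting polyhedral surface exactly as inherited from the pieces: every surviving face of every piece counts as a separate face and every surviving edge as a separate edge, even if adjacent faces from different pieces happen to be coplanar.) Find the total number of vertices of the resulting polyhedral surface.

29

A regular icosahedron: V=12, E=30, F=20.
Attach a decagonal antiprism (V=20, E=40, F=22) along a 3-gon: merge 3 vertices and 3 edges, delete both glued faces → V=29, E=67, F=40.
Check: V − E + F = 29 − 67 + 40 = 2.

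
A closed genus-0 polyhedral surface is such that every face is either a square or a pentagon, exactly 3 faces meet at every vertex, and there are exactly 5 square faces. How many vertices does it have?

10

Let x be the number of pentagons; then F = 5 + x.
Edge–face incidences: 2E = 4·5 + 5·x = 20 + 5x.
Every vertex has degree 3, so 3V = 2E.
Euler: V − E + F = 2 ⇒ (2E)/3 − E + (5 + x) = 2.
Multiply by 6: 2·(2E) − 3·(2E) + 6·(5 + x) = 12, i.e. 30 + 6x − (20 + 5x) = 12.
Collecting terms: x + 10 = 12, so x = 2.
Then 2E = 20 + 5·2 = 30, so E = 15, V = 2E/3 = 10, F = 5 + 2 = 7.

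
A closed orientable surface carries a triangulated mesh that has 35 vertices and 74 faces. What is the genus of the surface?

Every face is a triangle, so 2E = 3·74 = 222, giving E = 111.
χ = V − E + F = 35 − 111 + 74 = -2.
For a closed orientable surface χ = 2 − 2g, so g = (2 − (-2))/2 = 2.

2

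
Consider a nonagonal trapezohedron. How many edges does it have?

The n-trapezohedron (dual of the n-antiprism) has V = 2·9 + 2 = 20, E = 4·9 = 36, F = 2·9 = 18.
Check: V − E + F = 20 − 36 + 18 = 2.

36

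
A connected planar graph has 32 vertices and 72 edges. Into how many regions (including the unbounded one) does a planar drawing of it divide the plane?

Euler's formula for a connected plane graph: V − E + F = 2, so F = 2 − 32 + 72 = 42.

42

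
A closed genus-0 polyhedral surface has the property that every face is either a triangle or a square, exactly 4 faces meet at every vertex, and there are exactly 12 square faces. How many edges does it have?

36

Let x be the number of triangles; then F = 12 + x.
Edge–face incidences: 2E = 4·12 + 3·x = 48 + 3x.
Every vertex has degree 4, so 4V = 2E.
Euler: V − E + F = 2 ⇒ (2E)/4 − E + (12 + x) = 2.
Multiply by 8: 2·(2E) − 4·(2E) + 8·(12 + x) = 16, i.e. 96 + 8x − 2·(48 + 3x) = 16.
Collecting terms: 2x = 16, so x = 8.
Then 2E = 48 + 3·8 = 72, so E = 36, V = 2E/4 = 18, F = 12 + 8 = 20.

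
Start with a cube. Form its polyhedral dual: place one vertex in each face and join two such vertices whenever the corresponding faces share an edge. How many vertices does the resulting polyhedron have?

6

The base solid has V = 8, E = 12, F = 6.
The dual swaps V and F and preserves E: V′ = F = 6, E′ = E = 12, F′ = V = 8.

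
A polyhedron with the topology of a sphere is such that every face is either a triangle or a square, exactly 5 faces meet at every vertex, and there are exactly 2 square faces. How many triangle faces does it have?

Let x be the number of triangles; then F = 2 + x.
Edge–face incidences: 2E = 4·2 + 3·x = 8 + 3x.
Every vertex has degree 5, so 5V = 2E.
Euler: V − E + F = 2 ⇒ (2E)/5 − E + (2 + x) = 2.
Multiply by 10: 2·(2E) − 5·(2E) + 10·(2 + x) = 20, i.e. 20 + 10x − 3·(8 + 3x) = 20.
Collecting terms: x − 4 = 20, so x = 24.
Then 2E = 8 + 3·24 = 80, so E = 40, V = 2E/5 = 16, F = 2 + 24 = 26.

24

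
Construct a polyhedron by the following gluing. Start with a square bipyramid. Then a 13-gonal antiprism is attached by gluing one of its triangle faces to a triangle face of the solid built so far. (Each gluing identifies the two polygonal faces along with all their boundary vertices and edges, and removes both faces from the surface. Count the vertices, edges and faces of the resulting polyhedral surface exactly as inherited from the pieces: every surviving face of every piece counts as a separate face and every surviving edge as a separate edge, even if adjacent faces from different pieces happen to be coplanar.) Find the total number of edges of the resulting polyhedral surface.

A square bipyramid: V=6, E=12, F=8.
Attach a 13-gonal antiprism (V=26, E=52, F=28) along a 3-gon: merge 3 vertices and 3 edges, delete both glued faces → V=29, E=61, F=34.
Check: V − E + F = 29 − 61 + 34 = 2.

61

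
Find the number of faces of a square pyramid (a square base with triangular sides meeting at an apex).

A pyramid on an n-gon base has one n-gon and n triangles: V = 4 + 1 = 5, E = 2·4 = 8, F = 4 + 1 = 5.

5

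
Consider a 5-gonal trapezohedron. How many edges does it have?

20

The n-trapezohedron (dual of the n-antiprism) has V = 2·5 + 2 = 12, E = 4·5 = 20, F = 2·5 = 10.
Check: V − E + F = 12 − 20 + 10 = 2.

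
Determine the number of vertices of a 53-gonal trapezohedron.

108

The n-trapezohedron (dual of the n-antiprism) has V = 2·53 + 2 = 108, E = 4·53 = 212, F = 2·53 = 106.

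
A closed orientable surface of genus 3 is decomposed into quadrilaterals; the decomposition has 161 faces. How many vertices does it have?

157

χ = 2 − 2·3 = -4, and every face is a square so 4F = 2E.
E = 4·161/2 = 322. Then V = -4 + E − F = -4 + 322 − 161 = 157.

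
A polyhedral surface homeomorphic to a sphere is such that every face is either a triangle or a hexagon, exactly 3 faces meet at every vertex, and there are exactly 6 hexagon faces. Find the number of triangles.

4

Let x be the number of triangles; then F = 6 + x.
Edge–face incidences: 2E = 6·6 + 3·x = 36 + 3x.
Every vertex has degree 3, so 3V = 2E.
Euler: V − E + F = 2 ⇒ (2E)/3 − E + (6 + x) = 2.
Multiply by 6: 2·(2E) − 3·(2E) + 6·(6 + x) = 12, i.e. 36 + 6x − (36 + 3x) = 12.
Collecting terms: 3x = 12, so x = 4.
Then 2E = 36 + 3·4 = 48, so E = 24, V = 2E/3 = 16, F = 6 + 4 = 10.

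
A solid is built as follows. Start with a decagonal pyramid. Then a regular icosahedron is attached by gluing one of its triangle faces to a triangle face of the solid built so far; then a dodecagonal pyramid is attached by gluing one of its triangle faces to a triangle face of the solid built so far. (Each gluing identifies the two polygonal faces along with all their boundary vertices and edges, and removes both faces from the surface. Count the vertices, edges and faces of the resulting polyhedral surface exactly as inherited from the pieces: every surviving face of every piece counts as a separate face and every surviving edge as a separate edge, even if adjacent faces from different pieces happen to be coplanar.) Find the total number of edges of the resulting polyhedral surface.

68

A decagonal pyramid: V=11, E=20, F=11.
Attach a regular icosahedron (V=12, E=30, F=20) along a 3-gon: merge 3 vertices and 3 edges, delete both glued faces → V=20, E=47, F=29.
Attach a dodecagonal pyramid (V=13, E=24, F=13) along a 3-gon: merge 3 vertices and 3 edges, delete both glued faces → V=30, E=68, F=40.
Check: V − E + F = 30 − 68 + 40 = 2.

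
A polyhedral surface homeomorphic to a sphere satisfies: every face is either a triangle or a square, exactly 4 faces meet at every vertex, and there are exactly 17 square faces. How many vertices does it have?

23

Let x be the number of triangles; then F = 17 + x.
Edge–face incidences: 2E = 4·17 + 3·x = 68 + 3x.
Every vertex has degree 4, so 4V = 2E.
Euler: V − E + F = 2 ⇒ (2E)/4 − E + (17 + x) = 2.
Multiply by 8: 2·(2E) − 4·(2E) + 8·(17 + x) = 16, i.e. 136 + 8x − 2·(68 + 3x) = 16.
Collecting terms: 2x = 16, so x = 8.
Then 2E = 68 + 3·8 = 92, so E = 46, V = 2E/4 = 23, F = 17 + 8 = 25.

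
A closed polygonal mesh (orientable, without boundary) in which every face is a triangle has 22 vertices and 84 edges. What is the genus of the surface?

Every face is a triangle and each edge borders two faces, so 3F = 2·84, giving F = 56.
χ = V − E + F = 22 − 84 + 56 = -6.
For a closed orientable surface χ = 2 − 2g, so g = (2 − (-6))/2 = 4.

4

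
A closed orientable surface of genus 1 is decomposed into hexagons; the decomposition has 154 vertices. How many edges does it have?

231

χ = 2 − 2·1 = 0, and every face is a hexagon so 6F = 2E.
V − E + F = 0 with E = 6F/2 gives 154 − (6/2 − 1)·F = 0, so F = 77 and E = 231.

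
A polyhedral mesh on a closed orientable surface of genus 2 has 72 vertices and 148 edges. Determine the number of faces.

74

For a closed orientable surface of genus 2, χ = 2 − 2·2 = -2.
F = -2 − V + E = -2 − 72 + 148 = 74.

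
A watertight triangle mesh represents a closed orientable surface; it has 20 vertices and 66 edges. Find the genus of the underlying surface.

Every face is a triangle and each edge borders two faces, so 3F = 2·66, giving F = 44.
χ = V − E + F = 20 − 66 + 44 = -2.
For a closed orientable surface χ = 2 − 2g, so g = (2 − (-2))/2 = 2.

2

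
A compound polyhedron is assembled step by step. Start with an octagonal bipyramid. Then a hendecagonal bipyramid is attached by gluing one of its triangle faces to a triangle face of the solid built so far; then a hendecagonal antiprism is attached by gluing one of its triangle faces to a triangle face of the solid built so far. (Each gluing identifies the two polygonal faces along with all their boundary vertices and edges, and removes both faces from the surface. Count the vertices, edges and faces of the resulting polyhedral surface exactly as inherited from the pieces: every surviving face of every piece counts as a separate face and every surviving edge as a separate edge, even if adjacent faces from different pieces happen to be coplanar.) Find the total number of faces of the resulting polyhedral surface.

An octagonal bipyramid: V=10, E=24, F=16.
Attach a hendecagonal bipyramid (V=13, E=33, F=22) along a 3-gon: merge 3 vertices and 3 edges, delete both glued faces → V=20, E=54, F=36.
Attach a hendecagonal antiprism (V=22, E=44, F=24) along a 3-gon: merge 3 vertices and 3 edges, delete both glued faces → V=39, E=95, F=58.
Check: V − E + F = 39 − 95 + 58 = 2.

58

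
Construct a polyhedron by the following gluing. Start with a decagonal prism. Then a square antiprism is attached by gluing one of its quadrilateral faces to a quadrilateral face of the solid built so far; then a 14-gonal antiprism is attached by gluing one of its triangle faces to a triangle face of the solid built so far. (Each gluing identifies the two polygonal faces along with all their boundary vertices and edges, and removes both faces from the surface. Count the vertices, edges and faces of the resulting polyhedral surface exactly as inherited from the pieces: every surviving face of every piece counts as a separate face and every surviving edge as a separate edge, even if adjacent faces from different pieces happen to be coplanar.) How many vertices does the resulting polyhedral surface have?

A decagonal prism: V=20, E=30, F=12.
Attach a square antiprism (V=8, E=16, F=10) along a 4-gon: merge 4 vertices and 4 edges, delete both glued faces → V=24, E=42, F=20.
Attach a 14-gonal antiprism (V=28, E=56, F=30) along a 3-gon: merge 3 vertices and 3 edges, delete both glued faces → V=49, E=95, F=48.
Check: V − E + F = 49 − 95 + 48 = 2.

49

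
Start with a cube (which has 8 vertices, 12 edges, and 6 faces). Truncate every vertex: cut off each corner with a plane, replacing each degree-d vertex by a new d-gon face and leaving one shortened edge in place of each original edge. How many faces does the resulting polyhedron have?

14

Truncation replaces each original edge-end by a new vertex, so V′ = 2E = 24.
Each original edge survives, and each old vertex of degree d contributes d new edges; summing degrees gives Σd = 2E, so E′ = E + 2E = 3E = 36.
Each original face survives and each original vertex becomes one new face: F′ = F + V = 14.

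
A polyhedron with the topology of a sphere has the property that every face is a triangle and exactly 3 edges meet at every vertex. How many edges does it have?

Each face has 3 edges and each edge borders two faces, so 2E = 3F.
Each vertex has degree 3, so 3V = 2E and hence V = 3F/3.
Euler: V − E + F = 2 ⇒ (3F/3) − (3F/2) + F = 2.
Multiply by 6: (6 − 9 + 6)F = 12, i.e. 3F = 12.
So F = 4, E = 3·4/2 = 6, V = 3·4/3 = 4.

6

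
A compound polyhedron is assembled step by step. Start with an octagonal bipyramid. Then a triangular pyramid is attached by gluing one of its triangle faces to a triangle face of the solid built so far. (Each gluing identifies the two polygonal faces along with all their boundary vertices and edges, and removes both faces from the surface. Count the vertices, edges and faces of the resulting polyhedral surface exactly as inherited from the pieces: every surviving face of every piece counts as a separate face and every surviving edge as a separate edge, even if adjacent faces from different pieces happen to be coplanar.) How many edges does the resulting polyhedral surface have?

27

An octagonal bipyramid: V=10, E=24, F=16.
Attach a triangular pyramid (V=4, E=6, F=4) along a 3-gon: merge 3 vertices and 3 edges, delete both glued faces → V=11, E=27, F=18.
Check: V − E + F = 11 − 27 + 18 = 2.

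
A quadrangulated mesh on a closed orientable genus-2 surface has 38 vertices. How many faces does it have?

χ = 2 − 2·2 = -2, and every face is a square so 4F = 2E.
V − E + F = -2 with E = 4F/2 gives 38 − (4/2 − 1)·F = -2, so F = 40 and E = 80.

40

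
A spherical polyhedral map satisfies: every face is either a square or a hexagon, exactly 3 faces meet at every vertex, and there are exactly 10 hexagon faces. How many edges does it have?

Let x be the number of squares; then F = 10 + x.
Edge–face incidences: 2E = 6·10 + 4·x = 60 + 4x.
Every vertex has degree 3, so 3V = 2E.
Euler: V − E + F = 2 ⇒ (2E)/3 − E + (10 + x) = 2.
Multiply by 6: 2·(2E) − 3·(2E) + 6·(10 + x) = 12, i.e. 60 + 6x − (60 + 4x) = 12.
Collecting terms: 2x = 12, so x = 6.
Then 2E = 60 + 4·6 = 84, so E = 42, V = 2E/3 = 28, F = 10 + 6 = 16.

42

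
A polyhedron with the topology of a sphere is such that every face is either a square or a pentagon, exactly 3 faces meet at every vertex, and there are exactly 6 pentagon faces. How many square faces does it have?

Let x be the number of squares; then F = 6 + x.
Edge–face incidences: 2E = 5·6 + 4·x = 30 + 4x.
Every vertex has degree 3, so 3V = 2E.
Euler: V − E + F = 2 ⇒ (2E)/3 − E + (6 + x) = 2.
Multiply by 6: 2·(2E) − 3·(2E) + 6·(6 + x) = 12, i.e. 36 + 6x − (30 + 4x) = 12.
Collecting terms: 2x + 6 = 12, so 2x = 6, so x = 3.
Then 2E = 30 + 4·3 = 42, so E = 21, V = 2E/3 = 14, F = 6 + 3 = 9.

3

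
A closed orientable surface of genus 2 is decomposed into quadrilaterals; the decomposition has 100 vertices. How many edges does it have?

204

χ = 2 − 2·2 = -2, and every face is a square so 4F = 2E.
V − E + F = -2 with E = 4F/2 gives 100 − (4/2 − 1)·F = -2, so F = 102 and E = 204.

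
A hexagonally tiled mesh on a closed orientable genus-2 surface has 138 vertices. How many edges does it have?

χ = 2 − 2·2 = -2, and every face is a hexagon so 6F = 2E.
V − E + F = -2 with E = 6F/2 gives 138 − (6/2 − 1)·F = -2, so F = 70 and E = 210.

210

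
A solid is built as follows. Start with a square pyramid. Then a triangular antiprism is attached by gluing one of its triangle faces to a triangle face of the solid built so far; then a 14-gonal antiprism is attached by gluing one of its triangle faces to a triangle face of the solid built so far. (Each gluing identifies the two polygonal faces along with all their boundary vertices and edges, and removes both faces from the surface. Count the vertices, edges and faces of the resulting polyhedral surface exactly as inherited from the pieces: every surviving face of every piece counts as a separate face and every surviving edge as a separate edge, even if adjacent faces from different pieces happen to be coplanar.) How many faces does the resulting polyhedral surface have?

A square pyramid: V=5, E=8, F=5.
Attach a triangular antiprism (V=6, E=12, F=8) along a 3-gon: merge 3 vertices and 3 edges, delete both glued faces → V=8, E=17, F=11.
Attach a 14-gonal antiprism (V=28, E=56, F=30) along a 3-gon: merge 3 vertices and 3 edges, delete both glued faces → V=33, E=70, F=39.
Check: V − E + F = 33 − 70 + 39 = 2.

39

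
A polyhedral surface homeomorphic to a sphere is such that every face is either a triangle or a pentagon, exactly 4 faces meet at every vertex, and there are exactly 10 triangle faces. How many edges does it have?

20

Let x be the number of pentagons; then F = 10 + x.
Edge–face incidences: 2E = 3·10 + 5·x = 30 + 5x.
Every vertex has degree 4, so 4V = 2E.
Euler: V − E + F = 2 ⇒ (2E)/4 − E + (10 + x) = 2.
Multiply by 8: 2·(2E) − 4·(2E) + 8·(10 + x) = 16, i.e. 80 + 8x − 2·(30 + 5x) = 16.
Collecting terms: −2x + 20 = 16, so −2x = −4, so x = 2.
Then 2E = 30 + 5·2 = 40, so E = 20, V = 2E/4 = 10, F = 10 + 2 = 12.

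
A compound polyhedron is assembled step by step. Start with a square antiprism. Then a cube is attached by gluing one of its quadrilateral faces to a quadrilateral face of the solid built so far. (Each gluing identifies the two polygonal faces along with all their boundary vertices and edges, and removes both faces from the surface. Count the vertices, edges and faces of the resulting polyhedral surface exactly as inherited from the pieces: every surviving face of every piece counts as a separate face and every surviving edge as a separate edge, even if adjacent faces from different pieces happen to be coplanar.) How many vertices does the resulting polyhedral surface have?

12

A square antiprism: V=8, E=16, F=10.
Attach a cube (V=8, E=12, F=6) along a 4-gon: merge 4 vertices and 4 edges, delete both glued faces → V=12, E=24, F=14.
Check: V − E + F = 12 − 24 + 14 = 2.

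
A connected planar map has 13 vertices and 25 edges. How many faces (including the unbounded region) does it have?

14

Euler's formula for a connected plane graph: V − E + F = 2, so F = 2 − 13 + 25 = 14.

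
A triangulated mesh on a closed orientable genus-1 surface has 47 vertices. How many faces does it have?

χ = 2 − 2·1 = 0, and every face is a triangle so 3F = 2E.
V − E + F = 0 with E = 3F/2 gives 47 − (3/2 − 1)·F = 0, so F = 94 and E = 141.

94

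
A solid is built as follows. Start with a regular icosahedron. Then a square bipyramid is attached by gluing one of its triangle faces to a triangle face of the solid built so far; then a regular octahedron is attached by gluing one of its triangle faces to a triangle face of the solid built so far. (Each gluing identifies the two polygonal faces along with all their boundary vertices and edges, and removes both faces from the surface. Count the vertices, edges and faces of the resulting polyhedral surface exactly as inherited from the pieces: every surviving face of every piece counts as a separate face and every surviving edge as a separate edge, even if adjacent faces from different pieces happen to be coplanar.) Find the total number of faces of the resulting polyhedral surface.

A regular icosahedron: V=12, E=30, F=20.
Attach a square bipyramid (V=6, E=12, F=8) along a 3-gon: merge 3 vertices and 3 edges, delete both glued faces → V=15, E=39, F=26.
Attach a regular octahedron (V=6, E=12, F=8) along a 3-gon: merge 3 vertices and 3 edges, delete both glued faces → V=18, E=48, F=32.
Check: V − E + F = 18 − 48 + 32 = 2.

32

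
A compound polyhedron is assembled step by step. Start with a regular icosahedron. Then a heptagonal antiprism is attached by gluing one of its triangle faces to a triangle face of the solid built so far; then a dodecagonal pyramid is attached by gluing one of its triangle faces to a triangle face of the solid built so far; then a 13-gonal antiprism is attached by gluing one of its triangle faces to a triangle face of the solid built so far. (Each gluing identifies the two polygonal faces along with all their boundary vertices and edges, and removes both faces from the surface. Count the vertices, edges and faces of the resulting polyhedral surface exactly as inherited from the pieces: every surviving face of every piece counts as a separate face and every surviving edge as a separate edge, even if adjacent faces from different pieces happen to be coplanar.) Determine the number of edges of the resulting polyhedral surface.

A regular icosahedron: V=12, E=30, F=20.
Attach a heptagonal antiprism (V=14, E=28, F=16) along a 3-gon: merge 3 vertices and 3 edges, delete both glued faces → V=23, E=55, F=34.
Attach a dodecagonal pyramid (V=13, E=24, F=13) along a 3-gon: merge 3 vertices and 3 edges, delete both glued faces → V=33, E=76, F=45.
Attach a 13-gonal antiprism (V=26, E=52, F=28) along a 3-gon: merge 3 vertices and 3 edges, delete both glued faces → V=56, E=125, F=71.
Check: V − E + F = 56 − 125 + 71 = 2.

125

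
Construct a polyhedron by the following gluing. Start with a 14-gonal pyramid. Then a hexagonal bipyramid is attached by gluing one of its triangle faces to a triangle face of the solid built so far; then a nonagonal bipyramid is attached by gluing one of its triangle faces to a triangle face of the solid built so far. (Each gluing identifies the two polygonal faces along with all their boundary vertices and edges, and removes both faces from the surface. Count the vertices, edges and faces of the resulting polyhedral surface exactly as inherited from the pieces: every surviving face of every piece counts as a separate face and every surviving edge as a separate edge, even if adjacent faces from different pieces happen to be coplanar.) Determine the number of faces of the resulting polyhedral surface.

A 14-gonal pyramid: V=15, E=28, F=15.
Attach a hexagonal bipyramid (V=8, E=18, F=12) along a 3-gon: merge 3 vertices and 3 edges, delete both glued faces → V=20, E=43, F=25.
Attach a nonagonal bipyramid (V=11, E=27, F=18) along a 3-gon: merge 3 vertices and 3 edges, delete both glued faces → V=28, E=67, F=41.
Check: V − E + F = 28 − 67 + 41 = 2.

41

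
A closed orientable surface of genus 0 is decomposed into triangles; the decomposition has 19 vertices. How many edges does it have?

51

χ = 2 − 2·0 = 2, and every face is a triangle so 3F = 2E.
V − E + F = 2 with E = 3F/2 gives 19 − (3/2 − 1)·F = 2, so F = 34 and E = 51.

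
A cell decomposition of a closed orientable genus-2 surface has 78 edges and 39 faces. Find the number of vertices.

37

For a closed orientable surface of genus 2, χ = 2 − 2·2 = -2.
V = -2 + E − F = -2 + 78 − 39 = 37.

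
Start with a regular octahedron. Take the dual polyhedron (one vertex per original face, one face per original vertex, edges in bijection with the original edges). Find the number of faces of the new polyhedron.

The base solid has V = 6, E = 12, F = 8.
The dual swaps V and F and preserves E: V′ = F = 8, E′ = E = 12, F′ = V = 6.

6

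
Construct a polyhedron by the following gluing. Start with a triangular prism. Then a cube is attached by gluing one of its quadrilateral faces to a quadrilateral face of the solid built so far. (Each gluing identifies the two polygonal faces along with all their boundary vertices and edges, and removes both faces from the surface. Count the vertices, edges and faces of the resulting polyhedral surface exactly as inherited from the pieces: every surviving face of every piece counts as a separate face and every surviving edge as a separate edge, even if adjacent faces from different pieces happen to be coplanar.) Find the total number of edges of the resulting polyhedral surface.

A triangular prism: V=6, E=9, F=5.
Attach a cube (V=8, E=12, F=6) along a 4-gon: merge 4 vertices and 4 edges, delete both glued faces → V=10, E=17, F=9.
Check: V − E + F = 10 − 17 + 9 = 2.

17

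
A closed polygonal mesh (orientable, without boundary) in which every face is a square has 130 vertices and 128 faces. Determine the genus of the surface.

Every face is a square, so 2E = 4·128 = 512, giving E = 256.
χ = V − E + F = 130 − 256 + 128 = 2.
For a closed orientable surface χ = 2 − 2g, so g = (2 − (2))/2 = 0.

0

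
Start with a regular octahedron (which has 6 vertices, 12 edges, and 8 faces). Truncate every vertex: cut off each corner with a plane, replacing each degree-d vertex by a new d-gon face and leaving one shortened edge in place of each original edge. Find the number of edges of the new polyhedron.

36

Truncation replaces each original edge-end by a new vertex, so V′ = 2E = 24.
Each original edge survives, and each old vertex of degree d contributes d new edges; summing degrees gives Σd = 2E, so E′ = E + 2E = 3E = 36.
Each original face survives and each original vertex becomes one new face: F′ = F + V = 14.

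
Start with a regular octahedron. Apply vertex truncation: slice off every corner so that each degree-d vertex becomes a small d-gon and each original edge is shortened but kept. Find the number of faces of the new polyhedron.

The base solid has V = 6, E = 12, F = 8.
Truncation replaces each original edge-end by a new vertex, so V′ = 2E = 24.
Each original edge survives, and each old vertex of degree d contributes d new edges; summing degrees gives Σd = 2E, so E′ = E + 2E = 3E = 36.
Each original face survives and each original vertex becomes one new face: F′ = F + V = 14.

14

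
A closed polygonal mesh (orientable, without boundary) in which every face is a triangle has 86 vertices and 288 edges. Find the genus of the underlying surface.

6

Every face is a triangle and each edge borders two faces, so 3F = 2·288, giving F = 192.
χ = V − E + F = 86 − 288 + 192 = -10.
For a closed orientable surface χ = 2 − 2g, so g = (2 − (-10))/2 = 6.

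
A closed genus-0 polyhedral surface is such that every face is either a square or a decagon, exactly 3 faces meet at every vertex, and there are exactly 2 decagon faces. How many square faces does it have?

10

Let x be the number of squares; then F = 2 + x.
Edge–face incidences: 2E = 10·2 + 4·x = 20 + 4x.
Every vertex has degree 3, so 3V = 2E.
Euler: V − E + F = 2 ⇒ (2E)/3 − E + (2 + x) = 2.
Multiply by 6: 2·(2E) − 3·(2E) + 6·(2 + x) = 12, i.e. 12 + 6x − (20 + 4x) = 12.
Collecting terms: 2x − 8 = 12, so 2x = 20, so x = 10.
Then 2E = 20 + 4·10 = 60, so E = 30, V = 2E/3 = 20, F = 2 + 10 = 12.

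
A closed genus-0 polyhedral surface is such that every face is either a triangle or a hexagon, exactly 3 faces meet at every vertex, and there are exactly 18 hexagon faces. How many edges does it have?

Let x be the number of triangles; then F = 18 + x.
Edge–face incidences: 2E = 6·18 + 3·x = 108 + 3x.
Every vertex has degree 3, so 3V = 2E.
Euler: V − E + F = 2 ⇒ (2E)/3 − E + (18 + x) = 2.
Multiply by 6: 2·(2E) − 3·(2E) + 6·(18 + x) = 12, i.e. 108 + 6x − (108 + 3x) = 12.
Collecting terms: 3x = 12, so x = 4.
Then 2E = 108 + 3·4 = 120, so E = 60, V = 2E/3 = 40, F = 18 + 4 = 22.

60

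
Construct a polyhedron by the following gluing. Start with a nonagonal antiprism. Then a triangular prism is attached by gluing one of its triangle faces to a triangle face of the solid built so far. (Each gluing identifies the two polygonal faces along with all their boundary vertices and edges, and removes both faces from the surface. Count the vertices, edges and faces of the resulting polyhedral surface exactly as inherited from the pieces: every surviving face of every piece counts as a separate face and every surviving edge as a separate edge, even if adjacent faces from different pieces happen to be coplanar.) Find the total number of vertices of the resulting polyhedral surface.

A nonagonal antiprism: V=18, E=36, F=20.
Attach a triangular prism (V=6, E=9, F=5) along a 3-gon: merge 3 vertices and 3 edges, delete both glued faces → V=21, E=42, F=23.
Check: V − E + F = 21 − 42 + 23 = 2.

21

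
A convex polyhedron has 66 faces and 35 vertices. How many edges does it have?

Here V − E + F = 2.
E = V + F − (2) = 35 + 66 − (2) = 99.

99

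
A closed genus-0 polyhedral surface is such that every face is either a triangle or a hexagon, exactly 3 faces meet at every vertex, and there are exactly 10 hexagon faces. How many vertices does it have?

Let x be the number of triangles; then F = 10 + x.
Edge–face incidences: 2E = 6·10 + 3·x = 60 + 3x.
Every vertex has degree 3, so 3V = 2E.
Euler: V − E + F = 2 ⇒ (2E)/3 − E + (10 + x) = 2.
Multiply by 6: 2·(2E) − 3·(2E) + 6·(10 + x) = 12, i.e. 60 + 6x − (60 + 3x) = 12.
Collecting terms: 3x = 12, so x = 4.
Then 2E = 60 + 3·4 = 72, so E = 36, V = 2E/3 = 24, F = 10 + 4 = 14.

24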